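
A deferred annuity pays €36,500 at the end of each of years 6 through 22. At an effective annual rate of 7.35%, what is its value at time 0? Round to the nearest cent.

€244,015.24

PV at t=5 (ordinary 17-year annuity): 36500 × a(17|0.0735) = 36500 × 9.530909 = 347,878.1876
PV₀ = 347,878.1876 / (1+0.0735)^5 = 347,878.1876 / 1.425641 = 244,015.2422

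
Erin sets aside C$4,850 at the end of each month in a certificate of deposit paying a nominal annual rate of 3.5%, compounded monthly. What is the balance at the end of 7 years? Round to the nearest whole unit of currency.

C$460,887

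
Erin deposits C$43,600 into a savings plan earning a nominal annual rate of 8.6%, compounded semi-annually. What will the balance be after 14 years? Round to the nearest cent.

C$141,725.22

i = 0.086/2 = 0.043 per half-year; n = 14·2 = 28.
FV = PV·(1+i)^n = 43,600 × 3.250578 = 141,725.2152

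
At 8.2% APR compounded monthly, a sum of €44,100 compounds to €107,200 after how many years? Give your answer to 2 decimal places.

Periodic rate i = 0.082/12 = 0.00683333.
(1+i)^n = 107200/44100 = 2.43084, so n = ln 2.43084 / ln 1.00683 = 130.4294 months
= 130.4294/12 years

10.87 years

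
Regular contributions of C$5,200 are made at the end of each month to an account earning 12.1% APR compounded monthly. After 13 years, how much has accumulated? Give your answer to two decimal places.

With 12 periods per year: i = 0.0100833, n = 156.
FV = PMT · [(1+i)^n − 1] / i = 5200 · 375.199361 = 1,951,036.6775

C$1,951,036.68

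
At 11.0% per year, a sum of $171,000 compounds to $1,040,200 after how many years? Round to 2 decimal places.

17.30 years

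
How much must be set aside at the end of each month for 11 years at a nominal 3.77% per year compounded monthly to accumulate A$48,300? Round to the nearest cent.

A$295.83

Periodic rate i = 0.0377/12 = 0.00314167; n = 11 × 12 = 132 periods.
FV-annuity factor = 163.267695; PMT = 48300 / 163.267695 = 295.8332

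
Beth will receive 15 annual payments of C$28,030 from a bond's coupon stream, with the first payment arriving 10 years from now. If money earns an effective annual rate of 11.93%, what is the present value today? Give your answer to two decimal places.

C$69,491.54

PV at t=9 (ordinary 15-year annuity): 28030 × a(15|0.1193) = 28030 × 6.836399 = 191,624.2560
PV₀ = 191,624.2560 / (1+0.1193)^9 = 191,624.2560 / 2.757519 = 69,491.5419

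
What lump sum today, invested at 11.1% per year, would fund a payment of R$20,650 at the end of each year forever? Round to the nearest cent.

PV = C/r = 20650/0.111 = 186,036.0360

R$186,036.04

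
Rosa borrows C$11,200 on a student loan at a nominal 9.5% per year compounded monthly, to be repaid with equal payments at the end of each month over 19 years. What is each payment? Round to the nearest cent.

C$106.27

i = 0.095/12 = 0.00791667 per month; n = 19·12 = 228.
PMT = 11200 / ( [1 − (1+0.00791667)^(−228)] / 0.00791667 ) = 11200 / 105.391883 = 106.2700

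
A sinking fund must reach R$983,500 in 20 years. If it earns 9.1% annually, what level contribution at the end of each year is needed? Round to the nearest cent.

R$19,009.29

PMT = 983500 / ( [(1+0.091)^20 − 1] / 0.091 ) = 983500 / 51.737859 = 19,009.2905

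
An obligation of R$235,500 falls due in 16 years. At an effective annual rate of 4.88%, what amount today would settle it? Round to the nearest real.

Discount factor = (1+0.0488)^(−16) = 0.466570; PV = 235,500 × 0.466570 = 109,877.3186

R$109,877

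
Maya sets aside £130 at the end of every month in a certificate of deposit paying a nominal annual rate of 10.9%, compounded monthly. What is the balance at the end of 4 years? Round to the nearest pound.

£7,778

i = 0.109/12 = 0.00908333 per month; n = 4·12 = 48.
FV = 130 × [(1+0.00908333)^48 − 1] / 0.00908333 = 130 × 59.831324 = 7,778.0722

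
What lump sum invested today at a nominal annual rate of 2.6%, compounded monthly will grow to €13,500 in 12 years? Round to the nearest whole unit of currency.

With 12 periods per year: i = 0.00216667, n = 144.
PV = 13,500 / (1 + 0.00216667)^144 = 13,500 / 1.365694 = 9,885.0864

€9,885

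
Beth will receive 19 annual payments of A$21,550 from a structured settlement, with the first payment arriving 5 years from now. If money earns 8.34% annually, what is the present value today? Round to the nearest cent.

PV at t=4 (ordinary 19-year annuity): 21550 × a(19|0.0834) = 21550 × 9.373152 = 201,991.4249
PV₀ = 201,991.4249 / (1+0.0834)^4 = 201,991.4249 / 1.377702 = 146,614.7310

A$146,614.73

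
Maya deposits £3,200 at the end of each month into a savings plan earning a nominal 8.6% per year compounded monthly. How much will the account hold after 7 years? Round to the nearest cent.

£366,966.08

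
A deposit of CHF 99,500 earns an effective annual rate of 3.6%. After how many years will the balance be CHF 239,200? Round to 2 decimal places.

n = ln(239200/99500) / ln(1+0.036) = ln(2.40402) / 0.035367 = 24.8011 years

24.80 years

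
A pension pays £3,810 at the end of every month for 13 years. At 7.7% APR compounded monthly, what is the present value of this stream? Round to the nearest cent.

With 12 periods per year: i = 0.00641667, n = 156.
Annuity factor a(156|0.00641667) = 98.386148; PV = 3810 × 98.386148 = 374,851.2253

£374,851.23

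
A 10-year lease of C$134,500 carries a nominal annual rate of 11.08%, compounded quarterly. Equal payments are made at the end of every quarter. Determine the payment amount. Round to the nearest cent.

C$5,604.44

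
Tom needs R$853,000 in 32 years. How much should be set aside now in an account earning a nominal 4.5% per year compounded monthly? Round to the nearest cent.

R$202,644.42

i = 0.045/12 = 0.00375 per month; n = 32·12 = 384.
PV = 853,000 / (1 + 0.00375)^384 = 853,000 / 4.209344 = 202,644.4198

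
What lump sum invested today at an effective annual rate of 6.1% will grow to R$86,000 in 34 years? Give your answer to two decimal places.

R$11,486.17

PV = 86,000 / (1 + 0.061)^34 = 86,000 / 7.487262 = 11,486.1742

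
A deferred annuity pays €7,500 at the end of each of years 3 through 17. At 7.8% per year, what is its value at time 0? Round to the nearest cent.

PV at t=2 (ordinary 15-year annuity): 7500 × a(15|0.078) = 7500 × 8.665006 = 64,987.5461
Discount back 2 years: 64,987.5461 × (1+0.078)^(−2) = 64,987.5461 × 0.860523 = 55,923.2776

€55,923.28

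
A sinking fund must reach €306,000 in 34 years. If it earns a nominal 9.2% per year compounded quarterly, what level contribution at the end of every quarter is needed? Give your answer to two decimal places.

€334.61

With 4 periods per year: i = 0.023, n = 136.
PMT = 306000 / ( [(1+0.023)^136 − 1] / 0.023 ) = 306000 / 914.505945 = 334.6069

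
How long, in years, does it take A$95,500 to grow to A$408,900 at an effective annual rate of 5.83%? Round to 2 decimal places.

(1+i)^n = 408900/95500 = 4.28168, so n = ln 4.28168 / ln 1.0583 = 25.6662 years

25.67 years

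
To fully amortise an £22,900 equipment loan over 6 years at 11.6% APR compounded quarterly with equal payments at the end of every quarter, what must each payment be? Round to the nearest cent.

£1,337.66

Periodic rate i = 0.116/4 = 0.029; n = 6 × 4 = 24 periods.
Annuity-PV factor = 17.119429; PMT = 22900 / 17.119429 = 1,337.6614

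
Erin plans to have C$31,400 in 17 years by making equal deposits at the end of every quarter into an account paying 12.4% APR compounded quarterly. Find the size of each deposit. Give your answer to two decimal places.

Periodic rate i = 0.124/4 = 0.031; n = 17 × 4 = 68 periods.
FV-annuity factor = 224.916223; PMT = 31400 / 224.916223 = 139.6075

C$139.61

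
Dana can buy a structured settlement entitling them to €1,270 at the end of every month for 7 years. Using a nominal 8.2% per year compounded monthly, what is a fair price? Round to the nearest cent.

With 12 periods per year: i = 0.00683333, n = 84.
PV = 1270 × [1 − (1+0.00683333)^(−84)] / 0.00683333 = 1270 × 63.750939 = 80,963.6923

€80,963.69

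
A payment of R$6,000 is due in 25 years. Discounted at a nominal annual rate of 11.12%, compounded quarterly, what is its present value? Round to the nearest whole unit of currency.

R$387

With 4 periods per year: i = 0.0278, n = 100.
Discount factor = (1+0.0278)^(−100) = 0.064437; PV = 6,000 × 0.064437 = 386.6250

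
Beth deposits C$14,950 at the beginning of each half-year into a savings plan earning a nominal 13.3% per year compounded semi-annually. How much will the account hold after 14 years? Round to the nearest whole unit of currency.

C$1,214,640

Periodic rate i = 0.133/2 = 0.0665; n = 14 × 2 = 28 periods.
Accumulation factor s(28|0.0665) × (1+i) = 81.246825; FV = 14950 × 81.246825 = 1,214,640.0303
Payments are at the start of each period, so multiply by (1+i).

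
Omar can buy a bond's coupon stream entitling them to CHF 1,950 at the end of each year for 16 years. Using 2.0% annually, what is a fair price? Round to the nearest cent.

PV = PMT · [1 − (1+i)^(−n)] / i = 1950 · 13.577709 = 26,476.5332

CHF 26,476.53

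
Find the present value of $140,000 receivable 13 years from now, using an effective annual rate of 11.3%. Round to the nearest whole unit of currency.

Discount factor = (1+0.113)^(−13) = 0.248635; PV = 140,000 × 0.248635 = 34,808.9481

$34,809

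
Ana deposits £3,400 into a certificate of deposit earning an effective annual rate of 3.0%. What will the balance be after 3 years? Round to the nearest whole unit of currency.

£3,715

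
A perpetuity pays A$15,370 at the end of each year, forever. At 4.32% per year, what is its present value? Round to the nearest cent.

A$355,787.04

PV = C/r = 15370/0.0432 = 355,787.0370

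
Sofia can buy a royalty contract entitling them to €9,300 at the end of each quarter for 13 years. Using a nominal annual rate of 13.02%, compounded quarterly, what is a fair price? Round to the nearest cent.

Periodic rate i = 0.1302/4 = 0.03255; n = 13 × 4 = 52 periods.
Annuity factor a(52|0.03255) = 24.913355; PV = 9300 × 24.913355 = 231,694.2058

€231,694.21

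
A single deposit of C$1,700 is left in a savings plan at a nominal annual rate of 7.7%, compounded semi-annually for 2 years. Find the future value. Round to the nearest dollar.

With 2 periods per year: i = 0.0385, n = 4.
FV = PV·(1+i)^n = 1,700 × 1.163124 = 1,977.3107

C$1,977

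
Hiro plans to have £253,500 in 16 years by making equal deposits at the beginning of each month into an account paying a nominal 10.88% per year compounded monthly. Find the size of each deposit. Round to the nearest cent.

£489.07

Periodic rate i = 0.1088/12 = 0.00906667; n = 16 × 12 = 192 periods.
FV-annuity factor × (1+i) = 518.335764; PMT = 253500 / 518.335764 = 489.0652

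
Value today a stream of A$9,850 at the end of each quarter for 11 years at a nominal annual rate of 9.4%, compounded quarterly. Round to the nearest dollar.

A$268,314

i = 0.094/4 = 0.0235 per quarter; n = 11·4 = 44.
PV = PMT · [1 − (1+i)^(−n)] / i = 9850 · 27.239959 = 268,313.5984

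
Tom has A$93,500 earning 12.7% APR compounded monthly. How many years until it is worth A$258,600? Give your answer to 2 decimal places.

Periodic rate i = 0.127/12 = 0.0105833.
n = ln(258600/93500) / ln(1+0.0105833) = ln(2.76578) / 0.010528 = 96.6326 months
= 96.6326/12 years

8.05 years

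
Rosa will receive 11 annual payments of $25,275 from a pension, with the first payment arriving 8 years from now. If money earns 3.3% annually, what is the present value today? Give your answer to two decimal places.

PV at t=7 (ordinary 11-year annuity): 25275 × a(11|0.033) = 25275 × 9.100752 = 230,021.5159
PV₀ = 230,021.5159 / (1+0.033)^7 = 230,021.5159 / 1.255169 = 183,259.3790

$183,259.38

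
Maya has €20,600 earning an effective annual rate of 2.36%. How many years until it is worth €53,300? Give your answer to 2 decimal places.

40.76 years

n = ln(53300/20600) / ln(1+0.0236) = ln(2.58738) / 0.023326 = 40.7551 years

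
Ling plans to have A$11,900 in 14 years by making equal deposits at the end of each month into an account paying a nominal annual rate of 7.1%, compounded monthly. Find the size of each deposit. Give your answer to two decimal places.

Periodic rate i = 0.071/12 = 0.00591667; n = 14 × 12 = 168 periods.
FV-annuity factor = 286.329842; PMT = 11900 / 286.329842 = 41.5605

A$41.56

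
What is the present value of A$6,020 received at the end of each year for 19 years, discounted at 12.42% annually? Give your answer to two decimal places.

A$43,228.81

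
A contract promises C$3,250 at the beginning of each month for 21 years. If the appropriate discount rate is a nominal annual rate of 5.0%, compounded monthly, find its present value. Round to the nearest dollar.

Periodic rate i = 0.05/12 = 0.00416667; n = 21 × 12 = 252 periods.
PV = 3250 × [1 − (1+0.00416667)^(−252)] / 0.00416667 × (1+i) = 3250 × 156.480830 = 508,562.6965
(annuity-due: payments at period start, so ×(1+i).)

C$508,563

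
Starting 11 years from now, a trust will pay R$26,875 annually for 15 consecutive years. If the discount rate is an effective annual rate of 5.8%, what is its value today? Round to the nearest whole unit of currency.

R$150,490

Value one period before first payment (t=10): 26875 × [1 − (1+0.058)^(−15)] / 0.058 = 26875 × 9.840437 = 264,461.7572
PV₀ = 264,461.7572 / (1+0.058)^10 = 264,461.7572 / 1.757344 = 150,489.5010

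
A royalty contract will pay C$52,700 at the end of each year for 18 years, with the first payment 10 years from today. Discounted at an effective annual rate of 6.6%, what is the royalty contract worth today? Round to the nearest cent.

Value one period before first payment (t=9): 52700 × [1 − (1+0.066)^(−18)] / 0.066 = 52700 × 10.356098 = 545,766.3717
PV₀ = 545,766.3717 / (1+0.066)^9 = 545,766.3717 / 1.777521 = 307,037.8598

C$307,037.86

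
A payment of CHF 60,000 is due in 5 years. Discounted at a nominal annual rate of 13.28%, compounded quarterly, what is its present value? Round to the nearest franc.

CHF 31,222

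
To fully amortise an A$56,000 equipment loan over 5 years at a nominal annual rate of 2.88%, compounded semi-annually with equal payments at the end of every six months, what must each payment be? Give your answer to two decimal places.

With 2 periods per year: i = 0.0144, n = 10.
PMT = 56000 / ( [1 − (1+0.0144)^(−10)] / 0.0144 ) = 56000 / 9.251567 = 6,053.0284

A$6,053.03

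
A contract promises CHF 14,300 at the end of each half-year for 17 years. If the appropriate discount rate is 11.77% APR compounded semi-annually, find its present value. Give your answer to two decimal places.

With 2 periods per year: i = 0.05885, n = 34.
PV = 14300 × [1 − (1+0.05885)^(−34)] / 0.05885 = 14300 × 14.560807 = 208,219.5424

CHF 208,219.54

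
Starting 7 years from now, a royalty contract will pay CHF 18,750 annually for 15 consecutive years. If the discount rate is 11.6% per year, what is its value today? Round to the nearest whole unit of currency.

CHF 67,539

Value one period before first payment (t=6): 18750 × [1 − (1+0.116)^(−15)] / 0.116 = 18750 × 6.958888 = 130,479.1568
PV₀ = 130,479.1568 / (1+0.116)^6 = 130,479.1568 / 1.931902 = 67,539.2096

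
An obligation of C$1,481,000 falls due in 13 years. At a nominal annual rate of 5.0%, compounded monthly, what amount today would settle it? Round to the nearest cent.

C$774,194.58

With 12 periods per year: i = 0.00416667, n = 156.
PV = 1,481,000 / (1 + 0.00416667)^156 = 1,481,000 / 1.912956 = 774,194.5751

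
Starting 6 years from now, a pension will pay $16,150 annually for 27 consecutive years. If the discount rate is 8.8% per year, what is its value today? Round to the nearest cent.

Value one period before first payment (t=5): 16150 × [1 − (1+0.088)^(−27)] / 0.088 = 16150 × 10.198070 = 164,698.8241
Discount back 5 years: 164,698.8241 × (1+0.088)^(−5) = 164,698.8241 × 0.655927 = 108,030.4093

$108,030.41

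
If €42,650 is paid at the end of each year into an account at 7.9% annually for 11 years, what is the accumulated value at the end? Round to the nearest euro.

€706,155

FV = 42650 × [(1+0.079)^11 − 1] / 0.079 = 42650 × 16.556968 = 706,154.6801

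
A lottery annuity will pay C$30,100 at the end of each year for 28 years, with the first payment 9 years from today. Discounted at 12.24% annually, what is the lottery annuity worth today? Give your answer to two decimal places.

C$93,784.54

PV at t=8 (ordinary 28-year annuity): 30100 × a(28|0.1224) = 30100 × 7.847765 = 236,217.7367
Discount back 8 years: 236,217.7367 × (1+0.1224)^(−8) = 236,217.7367 × 0.397026 = 93,784.5372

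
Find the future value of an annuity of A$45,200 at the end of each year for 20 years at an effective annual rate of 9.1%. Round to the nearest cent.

Accumulation factor s(20|0.091) = 51.737859; FV = 45200 × 51.737859 = 2,338,551.2415

A$2,338,551.24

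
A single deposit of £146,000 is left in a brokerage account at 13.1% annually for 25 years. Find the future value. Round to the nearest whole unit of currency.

£3,168,969

146,000 × (1+0.131)^25 = 146,000 × 21.705267 = 3,168,968.9134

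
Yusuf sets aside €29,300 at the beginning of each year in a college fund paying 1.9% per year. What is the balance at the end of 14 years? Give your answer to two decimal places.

FV = PMT · [(1+i)^n − 1] / i × (1+i) = 29300 · 16.169022 = 473,752.3326
(annuity-due: payments at period start, so ×(1+i).)

€473,752.33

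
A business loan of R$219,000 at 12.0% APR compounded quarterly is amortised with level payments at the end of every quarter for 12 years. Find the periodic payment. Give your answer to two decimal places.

R$8,667.53

With 4 periods per year: i = 0.03, n = 48.
PMT = 219000 / ( [1 − (1+0.03)^(−48)] / 0.03 ) = 219000 / 25.266707 = 8,667.5325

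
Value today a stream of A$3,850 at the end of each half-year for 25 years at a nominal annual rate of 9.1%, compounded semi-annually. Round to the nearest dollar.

A$75,469

With 2 periods per year: i = 0.0455, n = 50.
PV = 3850 × [1 − (1+0.0455)^(−50)] / 0.0455 = 3850 × 19.602349 = 75,469.0418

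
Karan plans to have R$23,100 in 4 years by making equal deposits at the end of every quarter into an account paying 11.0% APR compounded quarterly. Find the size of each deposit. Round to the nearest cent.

Periodic rate i = 0.11/4 = 0.0275; n = 4 × 4 = 16 periods.
PMT = 23100 / ( [(1+0.0275)^16 − 1] / 0.0275 ) = 23100 / 19.763979 = 1,168.7930

R$1,168.79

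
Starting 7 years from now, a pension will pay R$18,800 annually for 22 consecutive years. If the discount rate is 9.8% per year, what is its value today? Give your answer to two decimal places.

Value one period before first payment (t=6): 18800 × [1 − (1+0.098)^(−22)] / 0.098 = 18800 × 8.899346 = 167,307.7094
PV₀ = 167,307.7094 / (1+0.098)^6 = 167,307.7094 / 1.752323 = 95,477.6921

R$95,477.69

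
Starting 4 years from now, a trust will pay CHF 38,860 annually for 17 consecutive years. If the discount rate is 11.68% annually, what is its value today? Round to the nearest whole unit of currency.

Value one period before first payment (t=3): 38860 × [1 − (1+0.1168)^(−17)] / 0.1168 = 38860 × 7.252536 = 281,833.5671
PV₀ = 281,833.5671 / (1+0.1168)^3 = 281,833.5671 / 1.392920 = 202,332.8978

CHF 202,333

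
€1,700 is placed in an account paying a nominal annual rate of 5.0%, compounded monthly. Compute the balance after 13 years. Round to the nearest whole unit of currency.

Periodic rate i = 0.05/12 = 0.00416667; n = 13 × 12 = 156 periods.
1,700 × (1+0.00416667)^156 = 1,700 × 1.912956 = 3,252.0249

€3,252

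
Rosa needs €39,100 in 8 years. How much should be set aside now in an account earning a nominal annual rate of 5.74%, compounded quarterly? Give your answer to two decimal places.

€24,783.70

With 4 periods per year: i = 0.01435, n = 32.
PV = 39,100 / (1 + 0.01435)^32 = 39,100 / 1.577650 = 24,783.6966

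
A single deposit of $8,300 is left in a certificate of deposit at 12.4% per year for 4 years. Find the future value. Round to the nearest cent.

$13,247.79

8,300 × (1+0.124)^4 = 8,300 × 1.596119 = 13,247.7870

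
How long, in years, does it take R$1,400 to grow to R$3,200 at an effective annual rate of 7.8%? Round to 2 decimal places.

(1+i)^n = 3200/1400 = 2.28571, so n = ln 2.28571 / ln 1.078 = 11.0066 years

11.01 years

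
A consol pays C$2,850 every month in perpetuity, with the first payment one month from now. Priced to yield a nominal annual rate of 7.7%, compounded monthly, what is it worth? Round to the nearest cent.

Periodic rate i = 0.077/12 = 0.00641667.
PV = PMT / i = 2850 / 0.00641667 = 444,155.8442

C$444,155.84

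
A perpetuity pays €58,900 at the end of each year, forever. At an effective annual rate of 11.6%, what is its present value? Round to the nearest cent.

PV = PMT / i = 58900 / 0.116 = 507,758.6207

€507,758.62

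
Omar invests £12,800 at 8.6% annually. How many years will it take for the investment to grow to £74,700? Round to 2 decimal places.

(1+i)^n = 74700/12800 = 5.83594, so n = ln 5.83594 / ln 1.086 = 21.3819 years

21.38 years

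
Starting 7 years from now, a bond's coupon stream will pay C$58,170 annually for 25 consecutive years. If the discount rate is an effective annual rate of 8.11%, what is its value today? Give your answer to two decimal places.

C$385,295.37

Value one period before first payment (t=6): 58170 × [1 − (1+0.0811)^(−25)] / 0.0811 = 58170 × 10.575233 = 615,161.2790
Discount back 6 years: 615,161.2790 × (1+0.0811)^(−6) = 615,161.2790 × 0.626332 = 385,295.3672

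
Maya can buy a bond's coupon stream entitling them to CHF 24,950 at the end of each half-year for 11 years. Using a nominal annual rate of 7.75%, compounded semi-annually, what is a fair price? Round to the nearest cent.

Periodic rate i = 0.0775/2 = 0.03875; n = 11 × 2 = 22 periods.
Annuity factor a(22|0.03875) = 14.625327; PV = 24950 × 14.625327 = 364,901.9112

CHF 364,901.91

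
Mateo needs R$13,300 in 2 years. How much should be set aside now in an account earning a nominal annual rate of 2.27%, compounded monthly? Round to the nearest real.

R$12,710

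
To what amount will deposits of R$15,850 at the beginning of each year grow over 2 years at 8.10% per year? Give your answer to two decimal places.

R$35,655.54

FV = PMT · [(1+i)^n − 1] / i × (1+i) = 15850 · 2.249561 = 35,655.5418
(annuity-due: payments at period start, so ×(1+i).)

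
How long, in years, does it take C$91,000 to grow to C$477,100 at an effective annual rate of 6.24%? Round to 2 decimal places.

(1+i)^n = 477100/91000 = 5.24286, so n = ln 5.24286 / ln 1.0624 = 27.3724 years

27.37 years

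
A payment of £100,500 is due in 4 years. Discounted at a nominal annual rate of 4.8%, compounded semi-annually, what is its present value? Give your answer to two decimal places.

£83,131.65

With 2 periods per year: i = 0.024, n = 8.
PV = FV·(1+i)^(−n) = 100,500 × 0.827181 = 83,131.6516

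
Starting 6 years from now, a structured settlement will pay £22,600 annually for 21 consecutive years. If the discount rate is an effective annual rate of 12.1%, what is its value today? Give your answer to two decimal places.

PV at t=5 (ordinary 21-year annuity): 22600 × a(21|0.121) = 22600 × 7.513710 = 169,809.8539
PV₀ = 169,809.8539 / (1+0.121)^5 = 169,809.8539 / 1.770223 = 95,925.6665

£95,925.67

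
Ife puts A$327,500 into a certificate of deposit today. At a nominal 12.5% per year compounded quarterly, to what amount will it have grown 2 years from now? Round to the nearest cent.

A$418,912.19

With 4 periods per year: i = 0.03125, n = 8.
FV = PV·(1+i)^n = 327,500 × 1.279121 = 418,912.1887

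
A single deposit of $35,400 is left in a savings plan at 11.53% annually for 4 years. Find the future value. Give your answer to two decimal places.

FV = 35,400 × (1 + 0.1153)^4 = 54,773.4468

$54,773.45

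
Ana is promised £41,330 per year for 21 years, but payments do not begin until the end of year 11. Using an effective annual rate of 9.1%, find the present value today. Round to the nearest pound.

Value one period before first payment (t=10): 41330 × [1 − (1+0.091)^(−21)] / 0.091 = 41330 × 9.224441 = 381,246.1538
PV₀ = 381,246.1538 / (1+0.091)^10 = 381,246.1538 / 2.389172 = 159,572.4691

£159,572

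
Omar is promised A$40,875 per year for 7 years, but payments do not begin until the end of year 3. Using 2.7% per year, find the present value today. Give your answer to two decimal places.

A$244,202.15

Value one period before first payment (t=2): 40875 × [1 − (1+0.027)^(−7)] / 0.027 = 40875 × 6.301335 = 257,567.0874
PV₀ = 257,567.0874 / (1+0.027)^2 = 257,567.0874 / 1.054729 = 244,202.1481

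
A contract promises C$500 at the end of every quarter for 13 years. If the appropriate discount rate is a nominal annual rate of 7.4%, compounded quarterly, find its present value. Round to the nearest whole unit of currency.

Periodic rate i = 0.074/4 = 0.0185; n = 13 × 4 = 52 periods.
PV = 500 × [1 − (1+0.0185)^(−52)] / 0.0185 = 500 × 33.216126 = 16,608.0629

C$16,608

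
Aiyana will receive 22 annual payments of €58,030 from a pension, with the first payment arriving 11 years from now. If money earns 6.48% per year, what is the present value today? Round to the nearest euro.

Value one period before first payment (t=10): 58030 × [1 − (1+0.0648)^(−22)] / 0.0648 = 58030 × 11.554811 = 670,525.6693
PV₀ = 670,525.6693 / (1+0.0648)^10 = 670,525.6693 / 1.873615 = 357,877.9852

€357,878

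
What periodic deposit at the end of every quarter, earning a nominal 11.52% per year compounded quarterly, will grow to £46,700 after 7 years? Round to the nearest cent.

i = 0.1152/4 = 0.0288 per quarter; n = 7·4 = 28.
PMT = 46700 / ( [(1+0.0288)^28 − 1] / 0.0288 ) = 46700 / 42.168558 = 1,107.4602

£1,107.46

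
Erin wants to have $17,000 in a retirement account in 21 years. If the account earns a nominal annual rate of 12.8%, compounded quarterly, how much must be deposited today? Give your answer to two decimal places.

$1,206.02

i = 0.128/4 = 0.032 per quarter; n = 21·4 = 84.
PV = 17,000 / (1 + 0.032)^84 = 17,000 / 14.095957 = 1,206.0196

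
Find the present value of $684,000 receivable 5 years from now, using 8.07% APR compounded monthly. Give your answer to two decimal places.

i = 0.0807/12 = 0.006725 per month; n = 5·12 = 60.
Discount factor = (1+0.006725)^(−60) = 0.668881; PV = 684,000 × 0.668881 = 457,514.5255

$457,514.53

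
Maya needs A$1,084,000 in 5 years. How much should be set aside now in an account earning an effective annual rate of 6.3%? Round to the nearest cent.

A$798,661.89

Discount factor = (1+0.063)^(−5) = 0.736773; PV = 1,084,000 × 0.736773 = 798,661.8864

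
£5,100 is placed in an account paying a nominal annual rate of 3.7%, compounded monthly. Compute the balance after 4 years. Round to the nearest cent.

£5,912.17

i = 0.037/12 = 0.00308333 per month; n = 4·12 = 48.
FV = PV·(1+i)^n = 5,100 × 1.159249 = 5,912.1694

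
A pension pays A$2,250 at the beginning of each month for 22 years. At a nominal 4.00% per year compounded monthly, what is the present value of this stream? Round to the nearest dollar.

A$395,927

Periodic rate i = 0.04/12 = 0.00333333; n = 22 × 12 = 264 periods.
Annuity factor a(264|0.00333333) × (1+i) = 175.967503; PV = 2250 × 175.967503 = 395,926.8815
(Beginning-of-period payments → annuity-due factor ×(1+i).)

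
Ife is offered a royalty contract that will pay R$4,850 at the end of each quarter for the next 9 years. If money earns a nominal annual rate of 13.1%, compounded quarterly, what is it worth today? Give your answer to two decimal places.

R$101,671.82

i = 0.131/4 = 0.03275 per quarter; n = 9·4 = 36.
PV = 4850 × [1 − (1+0.03275)^(−36)] / 0.03275 = 4850 × 20.963262 = 101,671.8204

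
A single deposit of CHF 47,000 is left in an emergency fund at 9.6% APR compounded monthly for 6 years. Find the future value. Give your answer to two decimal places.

CHF 83,417.31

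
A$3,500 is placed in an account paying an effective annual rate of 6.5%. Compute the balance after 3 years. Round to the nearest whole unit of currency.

3,500 × (1+0.065)^3 = 3,500 × 1.207950 = 4,227.8237

A$4,228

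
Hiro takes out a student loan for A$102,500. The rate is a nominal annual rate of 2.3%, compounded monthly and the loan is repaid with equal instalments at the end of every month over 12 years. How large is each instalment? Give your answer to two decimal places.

A$815.23

With 12 periods per year: i = 0.00191667, n = 144.
Annuity-PV factor = 125.732135; PMT = 102500 / 125.732135 = 815.2252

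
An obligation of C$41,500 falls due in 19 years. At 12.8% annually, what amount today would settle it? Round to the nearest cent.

C$4,208.96

PV = 41,500 / (1 + 0.128)^19 = 41,500 / 9.859909 = 4,208.9639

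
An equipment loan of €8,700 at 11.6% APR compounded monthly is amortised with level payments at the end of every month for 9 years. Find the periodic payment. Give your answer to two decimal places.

€130.15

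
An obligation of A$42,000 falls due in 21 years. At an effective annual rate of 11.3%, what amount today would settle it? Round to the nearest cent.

PV = 42,000 / (1 + 0.113)^21 = 42,000 / 9.471057 = 4,434.5631

A$4,434.56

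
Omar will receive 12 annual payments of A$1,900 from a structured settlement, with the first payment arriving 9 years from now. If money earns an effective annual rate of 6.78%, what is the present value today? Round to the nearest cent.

A$9,034.61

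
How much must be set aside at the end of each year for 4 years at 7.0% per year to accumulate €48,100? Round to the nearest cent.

€10,833.47

FV-annuity factor = 4.439943; PMT = 48100 / 4.439943 = 10,833.4724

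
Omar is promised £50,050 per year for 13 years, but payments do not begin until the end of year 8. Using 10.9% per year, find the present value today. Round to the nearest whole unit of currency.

PV at t=7 (ordinary 13-year annuity): 50050 × a(13|0.109) = 50050 × 6.783951 = 339,536.7693
Discount back 7 years: 339,536.7693 × (1+0.109)^(−7) = 339,536.7693 × 0.484707 = 164,575.8054

£164,576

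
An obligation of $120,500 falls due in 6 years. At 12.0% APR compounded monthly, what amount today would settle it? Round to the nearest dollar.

With 12 periods per year: i = 0.01, n = 72.
Discount factor = (1+0.01)^(−72) = 0.488496; PV = 120,500 × 0.488496 = 58,863.7783

$58,864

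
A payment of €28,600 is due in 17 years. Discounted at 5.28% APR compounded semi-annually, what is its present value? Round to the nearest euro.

i = 0.0528/2 = 0.0264 per half-year; n = 17·2 = 34.
PV = FV·(1+i)^(−n) = 28,600 × 0.412320 = 11,792.3445

€11,792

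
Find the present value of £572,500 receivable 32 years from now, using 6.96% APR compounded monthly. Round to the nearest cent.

£62,131.11

Periodic rate i = 0.0696/12 = 0.0058; n = 32 × 12 = 384 periods.
PV = FV·(1+i)^(−n) = 572,500 × 0.108526 = 62,131.1050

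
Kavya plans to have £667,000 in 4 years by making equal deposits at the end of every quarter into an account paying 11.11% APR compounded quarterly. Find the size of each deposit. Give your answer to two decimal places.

Periodic rate i = 0.1111/4 = 0.027775; n = 4 × 4 = 16 periods.
PMT = 667000 / ( [(1+0.027775)^16 − 1] / 0.027775 ) = 667000 / 19.806747 = 33,675.3937

£33,675.39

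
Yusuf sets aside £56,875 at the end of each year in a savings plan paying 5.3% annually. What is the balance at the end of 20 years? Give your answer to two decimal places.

Accumulation factor s(20|0.053) = 34.133990; FV = 56875 × 34.133990 = 1,941,370.6583

£1,941,370.66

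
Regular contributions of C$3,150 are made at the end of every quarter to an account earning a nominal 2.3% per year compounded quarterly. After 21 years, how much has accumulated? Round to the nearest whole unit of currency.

C$338,934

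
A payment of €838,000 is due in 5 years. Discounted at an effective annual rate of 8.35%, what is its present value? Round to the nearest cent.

PV = 838,000 / (1 + 0.0835)^5 = 838,000 / 1.493291 = 561,176.4538

€561,176.45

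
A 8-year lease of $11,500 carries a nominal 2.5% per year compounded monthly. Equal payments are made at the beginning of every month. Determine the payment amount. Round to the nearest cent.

$132.02

With 12 periods per year: i = 0.00208333, n = 96.
Annuity-PV factor × (1+i) = 87.108569; PMT = 11500 / 87.108569 = 132.0192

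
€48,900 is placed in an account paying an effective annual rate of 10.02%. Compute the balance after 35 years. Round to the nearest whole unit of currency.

€1,382,981

FV = PV·(1+i)^n = 48,900 × 28.281824 = 1,382,981.2133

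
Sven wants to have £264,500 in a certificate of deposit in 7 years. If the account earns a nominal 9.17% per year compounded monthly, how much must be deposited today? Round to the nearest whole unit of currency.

£139,544

i = 0.0917/12 = 0.00764167 per month; n = 7·12 = 84.
PV = FV·(1+i)^(−n) = 264,500 × 0.527577 = 139,544.2033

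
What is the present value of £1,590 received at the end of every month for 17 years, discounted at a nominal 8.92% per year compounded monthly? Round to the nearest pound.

Periodic rate i = 0.0892/12 = 0.00743333; n = 17 × 12 = 204 periods.
Annuity factor a(204|0.00743333) = 104.833840; PV = 1590 × 104.833840 = 166,685.8049

£166,686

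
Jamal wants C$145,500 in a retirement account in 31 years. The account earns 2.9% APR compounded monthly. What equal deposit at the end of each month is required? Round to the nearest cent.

C$241.75

With 12 periods per year: i = 0.00241667, n = 372.
PMT = 145500 / ( [(1+0.00241667)^372 − 1] / 0.00241667 ) = 145500 / 601.854331 = 241.7529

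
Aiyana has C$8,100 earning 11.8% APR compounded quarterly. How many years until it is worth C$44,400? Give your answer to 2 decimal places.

Periodic rate i = 0.118/4 = 0.0295.
(1+i)^n = 44400/8100 = 5.48148, so n = ln 5.48148 / ln 1.0295 = 58.5203 quarters
= 58.5203/4 years

14.63 years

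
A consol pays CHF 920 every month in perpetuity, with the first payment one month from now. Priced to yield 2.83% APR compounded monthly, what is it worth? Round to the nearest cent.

CHF 390,106.01

Periodic rate i = 0.0283/12 = 0.00235833.
PV = PMT / i = 920 / 0.00235833 = 390,106.0071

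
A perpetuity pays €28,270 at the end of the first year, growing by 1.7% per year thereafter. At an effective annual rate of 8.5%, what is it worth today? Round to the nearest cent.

PV = D₁/(r − g) = 28270/(0.085 − 0.017) = 415,735.2941

€415,735.29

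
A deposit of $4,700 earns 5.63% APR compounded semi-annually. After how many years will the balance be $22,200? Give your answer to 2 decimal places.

27.96 years

Periodic rate i = 0.0563/2 = 0.02815.
n = ln(22200/4700) / ln(1+0.02815) = ln(4.72340) / 0.027761 = 55.9247 half-years
= 55.9247/2 years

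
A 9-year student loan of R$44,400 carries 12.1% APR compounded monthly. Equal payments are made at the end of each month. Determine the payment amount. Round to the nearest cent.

R$676.69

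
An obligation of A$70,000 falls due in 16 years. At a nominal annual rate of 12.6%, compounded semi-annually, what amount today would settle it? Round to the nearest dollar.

A$9,909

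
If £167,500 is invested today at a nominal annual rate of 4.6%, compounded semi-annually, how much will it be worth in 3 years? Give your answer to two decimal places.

With 2 periods per year: i = 0.023, n = 6.
167,500 × (1+0.023)^6 = 167,500 × 1.146183 = 191,985.5815

£191,985.58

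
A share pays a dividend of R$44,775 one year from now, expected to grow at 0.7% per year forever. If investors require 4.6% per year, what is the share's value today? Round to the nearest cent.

R$1,148,076.92

PV = PMT / (i − g) = 44775 / (0.046 − 0.007) = 44775 / 0.039000 = 1,148,076.9231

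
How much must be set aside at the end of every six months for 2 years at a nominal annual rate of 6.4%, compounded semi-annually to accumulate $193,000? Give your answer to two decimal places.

i = 0.064/2 = 0.032 per half-year; n = 2·2 = 4.
PMT = 193000 / ( [(1+0.032)^4 − 1] / 0.032 ) = 193000 / 4.196129 = 45,994.7753

$45,994.78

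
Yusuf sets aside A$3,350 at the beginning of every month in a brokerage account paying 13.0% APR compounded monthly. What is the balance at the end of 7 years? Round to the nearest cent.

i = 0.13/12 = 0.0108333 per month; n = 7·12 = 84.
FV = PMT · [(1+i)^n − 1] / i × (1+i) = 3350 · 137.367055 = 460,179.6339
(annuity-due: payments at period start, so ×(1+i).)

A$460,179.63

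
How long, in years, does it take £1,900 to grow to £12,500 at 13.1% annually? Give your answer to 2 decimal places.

15.30 years

(1+i)^n = 12500/1900 = 6.57895, so n = ln 6.57895 / ln 1.131 = 15.3033 years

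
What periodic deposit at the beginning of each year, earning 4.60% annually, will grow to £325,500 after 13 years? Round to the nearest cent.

£18,019.99

FV-annuity factor × (1+i) = 18.063274; PMT = 325500 / 18.063274 = 18,019.9895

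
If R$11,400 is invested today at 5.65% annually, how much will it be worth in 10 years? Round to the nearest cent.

R$19,751.49

11,400 × (1+0.0565)^10 = 11,400 × 1.732587 = 19,751.4901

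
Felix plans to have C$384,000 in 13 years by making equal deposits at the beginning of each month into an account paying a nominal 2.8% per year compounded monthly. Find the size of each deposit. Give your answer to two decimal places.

C$2,038.74

i = 0.028/12 = 0.00233333 per month; n = 13·12 = 156.
PMT = 384000 / ( [(1+0.00233333)^156 − 1] / 0.00233333 × (1+i) ) = 384000 / 188.351678 = 2,038.7395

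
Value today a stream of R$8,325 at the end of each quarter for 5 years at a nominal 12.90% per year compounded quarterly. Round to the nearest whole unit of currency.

R$121,317

With 4 periods per year: i = 0.03225, n = 20.
Annuity factor a(20|0.03225) = 14.572648; PV = 8325 × 14.572648 = 121,317.2961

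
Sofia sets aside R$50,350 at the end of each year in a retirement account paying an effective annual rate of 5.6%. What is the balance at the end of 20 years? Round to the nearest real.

R$1,774,452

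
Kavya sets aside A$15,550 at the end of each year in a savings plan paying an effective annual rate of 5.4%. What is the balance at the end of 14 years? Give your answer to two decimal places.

A$313,356.40

FV = PMT · [(1+i)^n − 1] / i = 15550 · 20.151537 = 313,356.3960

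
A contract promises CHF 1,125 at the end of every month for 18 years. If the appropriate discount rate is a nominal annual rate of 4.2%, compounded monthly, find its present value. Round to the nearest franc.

Periodic rate i = 0.042/12 = 0.0035; n = 18 × 12 = 216 periods.
PV = PMT · [1 − (1+i)^(−n)] / i = 1125 · 151.382570 = 170,305.3912

CHF 170,305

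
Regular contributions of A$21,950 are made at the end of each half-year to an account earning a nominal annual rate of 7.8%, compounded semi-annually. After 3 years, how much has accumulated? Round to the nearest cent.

Periodic rate i = 0.078/2 = 0.039; n = 3 × 2 = 6 periods.
FV = 21950 × [(1+0.039)^6 − 1] / 0.039 = 21950 × 6.616324 = 145,228.3064

A$145,228.31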